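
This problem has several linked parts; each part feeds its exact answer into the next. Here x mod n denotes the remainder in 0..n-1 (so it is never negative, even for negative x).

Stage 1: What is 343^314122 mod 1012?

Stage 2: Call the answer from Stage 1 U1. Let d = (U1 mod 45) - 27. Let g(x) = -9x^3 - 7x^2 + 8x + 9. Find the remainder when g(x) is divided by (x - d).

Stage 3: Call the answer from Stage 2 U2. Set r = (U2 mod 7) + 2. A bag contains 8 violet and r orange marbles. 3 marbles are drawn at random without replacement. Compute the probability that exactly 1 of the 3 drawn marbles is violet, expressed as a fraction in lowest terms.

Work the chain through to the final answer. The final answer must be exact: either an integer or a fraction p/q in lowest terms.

Stage 1: squarings mod 1012: 343^1=343, 343^2=257, 343^4=269, 343^8=509, 343^16=9, 343^32=81, 343^64=489, 343^128=289, 343^256=537, 343^512=961, 343^1024=577, 343^2048=993, 343^4096=361, 343^8192=785, 343^16384=929, 343^32768=817, 343^65536=581, 343^131072=565, 343^262144=445; 343^314122 = 343^2 * 343^8 * 343^256 * 343^512 * 343^2048 * 343^16384 * 343^32768 * 343^262144 = 961 (mod 1012); answer 961
Stage 2: U1 = 961; d = -11; remainder = value at the root: -9*(-11)^3 - 7*(-11)^2 + 8*(-11)^1 + 9 = (11979) + (-847) + (-88) + (9) = 11053; answer 11053
Stage 3: U2 = 11053; r = 2; total draws C(10,3) = 120; favorable C(8,1)*C(2,2) = 8; P = 1/15; answer 1/15

1/15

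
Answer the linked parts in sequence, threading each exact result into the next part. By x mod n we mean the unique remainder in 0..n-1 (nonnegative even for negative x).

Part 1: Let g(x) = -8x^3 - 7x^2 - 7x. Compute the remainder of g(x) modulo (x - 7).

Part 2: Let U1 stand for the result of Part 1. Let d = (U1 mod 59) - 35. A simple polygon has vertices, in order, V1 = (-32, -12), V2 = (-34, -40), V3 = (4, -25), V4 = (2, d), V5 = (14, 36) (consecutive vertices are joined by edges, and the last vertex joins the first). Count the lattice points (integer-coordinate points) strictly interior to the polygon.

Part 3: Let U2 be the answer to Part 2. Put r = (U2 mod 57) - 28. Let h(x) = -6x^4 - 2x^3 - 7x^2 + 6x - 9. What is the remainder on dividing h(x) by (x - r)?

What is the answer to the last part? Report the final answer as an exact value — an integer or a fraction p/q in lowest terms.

Part 1: remainder = value at the root: -8*(7)^3 - 7*(7)^2 - 7*(7)^1 = (-2744) + (-343) + (-49) = -3136; answer -3136
Part 2: U1 = -3136; d = 15; cross terms: (-32*-40 - -34*-12)=872, (-34*-25 - 4*-40)=1010, (4*15 - 2*-25)=110, (2*36 - 14*15)=-138, (14*-12 - -32*36)=984; twice the area = |2838| = 2838; area = 1419; boundary points = 2 + 1 + 2 + 3 + 2 = 10; strictly interior points = area - boundary/2 + 1 = 1415; answer 1415
Part 3: U2 = 1415; r = 19; remainder = value at the root: -6*(19)^4 - 2*(19)^3 - 7*(19)^2 + 6*(19)^1 - 9 = (-781926) + (-13718) + (-2527) + (114) + (-9) = -798066; answer -798066

-798066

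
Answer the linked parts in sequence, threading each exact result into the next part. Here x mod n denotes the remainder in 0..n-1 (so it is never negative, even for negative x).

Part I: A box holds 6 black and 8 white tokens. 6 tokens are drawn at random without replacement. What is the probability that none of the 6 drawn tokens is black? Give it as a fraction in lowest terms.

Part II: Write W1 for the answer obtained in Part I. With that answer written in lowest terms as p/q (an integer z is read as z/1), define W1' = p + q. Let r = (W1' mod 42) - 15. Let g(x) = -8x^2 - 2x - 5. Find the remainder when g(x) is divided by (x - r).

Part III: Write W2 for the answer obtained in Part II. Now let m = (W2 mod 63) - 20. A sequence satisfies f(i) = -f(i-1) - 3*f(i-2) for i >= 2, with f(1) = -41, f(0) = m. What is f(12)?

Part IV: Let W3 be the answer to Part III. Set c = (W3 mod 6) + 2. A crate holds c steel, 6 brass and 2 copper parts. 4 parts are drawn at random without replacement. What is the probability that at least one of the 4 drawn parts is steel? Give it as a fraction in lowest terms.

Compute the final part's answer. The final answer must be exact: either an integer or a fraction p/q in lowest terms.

Part I: total draws C(14,6) = 3003; favorable C(8,6) = 28; P = 4/429; answer 4/429
Part II: W1 = 4/429; threaded value p + q = 433; r = -2; remainder = value at the root: -8*(-2)^2 - 2*(-2)^1 - 5 = (-32) + (4) + (-5) = -33; answer -33
Part III: W2 = -33; m = 10; f(2) = -1*(-41) - 3*(10) = 11; iterating: f(2)=11, f(3)=112, f(4)=-145, f(5)=-191, f(6)=626, f(7)=-53, f(8)=-1825, f(9)=1984, f(10)=3491, f(11)=-9443, f(12)=-1030; answer -1030
Part IV: W3 = -1030; c = 4; total draws C(12,4) = 495; complement C(8,4) = 70; favorable 495 - 70 = 425; P = 85/99; answer 85/99

85/99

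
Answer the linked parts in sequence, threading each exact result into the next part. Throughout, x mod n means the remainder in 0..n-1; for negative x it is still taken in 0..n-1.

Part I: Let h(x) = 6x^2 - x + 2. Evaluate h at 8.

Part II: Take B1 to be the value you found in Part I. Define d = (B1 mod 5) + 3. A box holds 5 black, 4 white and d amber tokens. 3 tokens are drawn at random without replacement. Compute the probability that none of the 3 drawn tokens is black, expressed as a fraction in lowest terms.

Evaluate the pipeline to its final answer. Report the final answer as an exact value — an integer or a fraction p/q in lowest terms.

Part I: 6*(8)^2 - 1*(8)^1 + 2 = (384) + (-8) + (2) = 378; answer 378
Part II: B1 = 378; d = 6; total draws C(15,3) = 455; favorable C(10,3) = 120; P = 24/91; answer 24/91

24/91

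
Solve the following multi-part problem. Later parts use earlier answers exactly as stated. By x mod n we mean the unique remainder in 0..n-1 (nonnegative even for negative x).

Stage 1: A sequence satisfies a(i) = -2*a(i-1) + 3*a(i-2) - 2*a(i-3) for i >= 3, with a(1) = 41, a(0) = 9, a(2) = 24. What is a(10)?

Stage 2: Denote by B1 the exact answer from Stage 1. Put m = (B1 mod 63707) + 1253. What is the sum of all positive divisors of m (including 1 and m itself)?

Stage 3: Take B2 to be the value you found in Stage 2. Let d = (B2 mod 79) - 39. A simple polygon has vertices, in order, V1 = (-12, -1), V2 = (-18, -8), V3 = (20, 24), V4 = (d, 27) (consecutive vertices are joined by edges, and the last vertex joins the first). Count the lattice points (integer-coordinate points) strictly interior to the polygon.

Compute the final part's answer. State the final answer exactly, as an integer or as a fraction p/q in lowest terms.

Stage 1: a(3) = -2*(24) + 3*(41) - 2*(9) = 57; iterating: a(3)=57, a(4)=-124, a(5)=371, a(6)=-1228, a(7)=3817, a(8)=-12060, a(9)=38027, a(10)=-119868; answer -119868
Stage 2: B1 = -119868; m = 8799; 8799 = 3 * 7 * 419; sigma = (1 + 3) * (1 + 7) * (1 + 419) = 4 * 8 * 420 = 13440; answer 13440
Stage 3: B2 = 13440; d = -29; cross terms: (-12*-8 - -18*-1)=78, (-18*24 - 20*-8)=-272, (20*27 - -29*24)=1236, (-29*-1 - -12*27)=353; twice the area = |1395| = 1395; area = 1395/2; boundary points = 1 + 2 + 1 + 1 = 5; strictly interior points = area - boundary/2 + 1 = 696; answer 696

696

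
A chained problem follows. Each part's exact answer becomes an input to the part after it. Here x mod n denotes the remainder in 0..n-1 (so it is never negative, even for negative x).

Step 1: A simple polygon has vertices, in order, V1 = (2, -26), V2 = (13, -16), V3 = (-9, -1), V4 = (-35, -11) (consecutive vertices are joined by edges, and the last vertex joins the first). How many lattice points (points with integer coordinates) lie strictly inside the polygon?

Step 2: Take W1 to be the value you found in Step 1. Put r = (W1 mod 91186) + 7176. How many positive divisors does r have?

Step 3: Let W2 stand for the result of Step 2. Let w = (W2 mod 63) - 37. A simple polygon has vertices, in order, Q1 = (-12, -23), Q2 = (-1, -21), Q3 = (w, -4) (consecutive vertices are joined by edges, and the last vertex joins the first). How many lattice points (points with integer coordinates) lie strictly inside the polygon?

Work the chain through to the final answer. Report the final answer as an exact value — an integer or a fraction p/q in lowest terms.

125

Step 1: cross terms: (2*-16 - 13*-26)=306, (13*-1 - -9*-16)=-157, (-9*-11 - -35*-1)=64, (-35*-26 - 2*-11)=932; twice the area = |1145| = 1145; area = 1145/2; boundary points = 1 + 1 + 2 + 1 = 5; strictly interior points = area - boundary/2 + 1 = 571; answer 571
Step 2: W1 = 571; r = 7747; 7747 = 61 * 127; number of divisors = (1+1) * (1+1) = 4; answer 4
Step 3: W2 = 4; w = -33; cross terms: (-12*-21 - -1*-23)=229, (-1*-4 - -33*-21)=-689, (-33*-23 - -12*-4)=711; twice the area = |251| = 251; area = 251/2; boundary points = 1 + 1 + 1 = 3; strictly interior points = area - boundary/2 + 1 = 125; answer 125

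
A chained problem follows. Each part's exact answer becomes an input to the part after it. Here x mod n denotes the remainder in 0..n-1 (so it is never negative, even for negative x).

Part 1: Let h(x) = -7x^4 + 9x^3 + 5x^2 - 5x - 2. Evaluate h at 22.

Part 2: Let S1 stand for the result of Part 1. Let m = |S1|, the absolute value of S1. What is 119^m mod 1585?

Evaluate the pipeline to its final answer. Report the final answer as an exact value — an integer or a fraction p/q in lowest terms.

Part 1: -7*(22)^4 + 9*(22)^3 + 5*(22)^2 - 5*(22)^1 - 2 = (-1639792) + (95832) + (2420) + (-110) + (-2) = -1541652; answer -1541652
Part 2: S1 = -1541652; m = 1541652; squarings mod 1585: 119^1=119, 119^2=1481, 119^4=1306, 119^8=176, 119^16=861, 119^32=1126, 119^64=1461, 119^128=1111, 119^256=1191, 119^512=1491, 119^1024=911, 119^2048=966, 119^4096=1176, 119^8192=856, 119^16384=466, 119^32768=11, 119^65536=121, 119^131072=376, 119^262144=311, 119^524288=36, 119^1048576=1296; 119^1541652 = 119^4 * 119^16 * 119^512 * 119^1024 * 119^32768 * 119^65536 * 119^131072 * 119^262144 * 119^1048576 = 891 (mod 1585); answer 891

891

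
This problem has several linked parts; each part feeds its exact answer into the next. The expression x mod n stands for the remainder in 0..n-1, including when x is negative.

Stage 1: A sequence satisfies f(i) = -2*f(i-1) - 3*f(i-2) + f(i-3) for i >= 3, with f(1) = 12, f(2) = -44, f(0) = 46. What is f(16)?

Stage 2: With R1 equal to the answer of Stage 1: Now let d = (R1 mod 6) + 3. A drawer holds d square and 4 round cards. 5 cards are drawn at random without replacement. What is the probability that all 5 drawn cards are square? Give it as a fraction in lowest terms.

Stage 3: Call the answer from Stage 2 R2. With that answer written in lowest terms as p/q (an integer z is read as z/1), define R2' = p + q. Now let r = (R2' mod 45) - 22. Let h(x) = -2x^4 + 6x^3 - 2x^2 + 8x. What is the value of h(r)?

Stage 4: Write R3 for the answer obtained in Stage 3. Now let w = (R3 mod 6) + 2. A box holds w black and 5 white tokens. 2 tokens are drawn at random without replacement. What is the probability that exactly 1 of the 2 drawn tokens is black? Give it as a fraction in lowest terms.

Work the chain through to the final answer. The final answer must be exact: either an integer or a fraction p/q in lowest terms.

Stage 1: f(3) = -2*(-44) - 3*(12) + 1*(46) = 98; iterating: f(3)=98, f(4)=-52, f(5)=-234, f(6)=722, f(7)=-794, f(8)=-812, f(9)=4728, f(10)=-7814, f(11)=632, f(12)=26906, f(13)=-63522, f(14)=46958, f(15)=123556, f(16)=-451508; answer -451508
Stage 2: R1 = -451508; d = 7; total draws C(11,5) = 462; favorable C(7,5) = 21; P = 1/22; answer 1/22
Stage 3: R2 = 1/22; threaded value p + q = 23; r = 1; -2*(1)^4 + 6*(1)^3 - 2*(1)^2 + 8*(1)^1 = (-2) + (6) + (-2) + (8) = 10; answer 10
Stage 4: R3 = 10; w = 6; total draws C(11,2) = 55; favorable C(6,1)*C(5,1) = 30; P = 6/11; answer 6/11

6/11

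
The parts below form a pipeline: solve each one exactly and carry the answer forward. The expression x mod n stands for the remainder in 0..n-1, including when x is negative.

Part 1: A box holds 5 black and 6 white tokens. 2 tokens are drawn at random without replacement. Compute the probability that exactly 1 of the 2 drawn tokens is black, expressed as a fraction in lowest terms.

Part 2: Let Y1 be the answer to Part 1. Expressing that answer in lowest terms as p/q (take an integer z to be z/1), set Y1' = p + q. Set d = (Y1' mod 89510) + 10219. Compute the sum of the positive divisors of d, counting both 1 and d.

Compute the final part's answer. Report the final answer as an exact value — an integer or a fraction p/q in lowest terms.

Part 1: total draws C(11,2) = 55; favorable C(5,1)*C(6,1) = 30; P = 6/11; answer 6/11
Part 2: Y1 = 6/11; threaded value p + q = 17; d = 10236; 10236 = 2^2 * 3 * 853; sigma = (1 + 2 + 4) * (1 + 3) * (1 + 853) = 7 * 4 * 854 = 23912; answer 23912

23912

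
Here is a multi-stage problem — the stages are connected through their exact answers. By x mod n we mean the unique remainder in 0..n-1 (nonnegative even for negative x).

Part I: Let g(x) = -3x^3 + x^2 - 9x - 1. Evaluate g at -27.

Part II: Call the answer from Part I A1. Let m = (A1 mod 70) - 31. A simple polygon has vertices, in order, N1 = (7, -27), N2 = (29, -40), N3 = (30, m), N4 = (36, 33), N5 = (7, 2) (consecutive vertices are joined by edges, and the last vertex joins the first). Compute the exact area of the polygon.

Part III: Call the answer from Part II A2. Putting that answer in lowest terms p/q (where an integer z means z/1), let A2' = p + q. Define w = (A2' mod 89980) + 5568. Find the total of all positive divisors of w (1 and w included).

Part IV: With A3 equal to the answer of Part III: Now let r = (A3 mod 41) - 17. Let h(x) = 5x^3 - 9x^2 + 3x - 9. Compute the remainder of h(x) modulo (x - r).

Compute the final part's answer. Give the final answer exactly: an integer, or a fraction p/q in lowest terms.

56134

Part I: -3*(-27)^3 + 1*(-27)^2 - 9*(-27)^1 - 1 = (59049) + (729) + (243) + (-1) = 60020; answer 60020
Part II: A1 = 60020; m = -1; cross terms: (7*-40 - 29*-27)=503, (29*-1 - 30*-40)=1171, (30*33 - 36*-1)=1026, (36*2 - 7*33)=-159, (7*-27 - 7*2)=-203; twice the area = |2338| = 2338; area = 1169; answer 1169
Part III: A2 = 1169; threaded value p + q = 1170; w = 6738; 6738 = 2 * 3 * 1123; sigma = (1 + 2) * (1 + 3) * (1 + 1123) = 3 * 4 * 1124 = 13488; answer 13488
Part IV: A3 = 13488; r = 23; remainder = value at the root: 5*(23)^3 - 9*(23)^2 + 3*(23)^1 - 9 = (60835) + (-4761) + (69) + (-9) = 56134; answer 56134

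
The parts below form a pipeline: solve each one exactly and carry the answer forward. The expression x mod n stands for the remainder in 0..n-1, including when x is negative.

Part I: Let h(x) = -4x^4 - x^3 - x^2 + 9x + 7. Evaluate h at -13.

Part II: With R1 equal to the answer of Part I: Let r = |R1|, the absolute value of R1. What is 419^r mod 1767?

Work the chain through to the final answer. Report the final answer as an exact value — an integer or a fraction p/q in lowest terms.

Part I: -4*(-13)^4 - 1*(-13)^3 - 1*(-13)^2 + 9*(-13)^1 + 7 = (-114244) + (2197) + (-169) + (-117) + (7) = -112326; answer -112326
Part II: R1 = -112326; r = 112326; squarings mod 1767: 419^1=419, 419^2=628, 419^4=343, 419^8=1027, 419^16=1597, 419^32=628, 419^64=343, 419^128=1027, 419^256=1597, 419^512=628, 419^1024=343, 419^2048=1027, 419^4096=1597, 419^8192=628, 419^16384=343, 419^32768=1027, 419^65536=1597; 419^112326 = 419^2 * 419^4 * 419^64 * 419^128 * 419^512 * 419^1024 * 419^4096 * 419^8192 * 419^32768 * 419^65536 = 1597 (mod 1767); answer 1597

1597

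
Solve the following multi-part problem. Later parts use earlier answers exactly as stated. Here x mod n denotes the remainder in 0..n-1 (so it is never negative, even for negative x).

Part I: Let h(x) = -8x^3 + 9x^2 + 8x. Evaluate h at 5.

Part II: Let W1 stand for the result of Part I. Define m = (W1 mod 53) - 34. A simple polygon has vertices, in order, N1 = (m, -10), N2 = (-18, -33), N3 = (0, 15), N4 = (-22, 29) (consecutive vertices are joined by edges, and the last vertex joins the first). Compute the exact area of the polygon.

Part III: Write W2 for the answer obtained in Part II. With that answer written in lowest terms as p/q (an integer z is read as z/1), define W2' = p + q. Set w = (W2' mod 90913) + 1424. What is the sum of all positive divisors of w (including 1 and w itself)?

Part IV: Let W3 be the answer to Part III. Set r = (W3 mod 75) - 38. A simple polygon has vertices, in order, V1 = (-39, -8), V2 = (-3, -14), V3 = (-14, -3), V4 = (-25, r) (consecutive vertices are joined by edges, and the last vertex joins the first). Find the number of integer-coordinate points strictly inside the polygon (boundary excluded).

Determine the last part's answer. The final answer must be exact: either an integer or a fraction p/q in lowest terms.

115

Part I: -8*(5)^3 + 9*(5)^2 + 8*(5)^1 = (-1000) + (225) + (40) = -735; answer -735
Part II: W1 = -735; m = -27; cross terms: (-27*-33 - -18*-10)=711, (-18*15 - 0*-33)=-270, (0*29 - -22*15)=330, (-22*-10 - -27*29)=1003; twice the area = |1774| = 1774; area = 887; answer 887
Part III: W2 = 887; threaded value p + q = 888; w = 2312; 2312 = 2^3 * 17^2; sigma = (1 + 2 + 4 + 8) * (1 + 17 + 289) = 15 * 307 = 4605; answer 4605
Part IV: W3 = 4605; r = -8; cross terms: (-39*-14 - -3*-8)=522, (-3*-3 - -14*-14)=-187, (-14*-8 - -25*-3)=37, (-25*-8 - -39*-8)=-112; twice the area = |260| = 260; area = 130; boundary points = 6 + 11 + 1 + 14 = 32; strictly interior points = area - boundary/2 + 1 = 115; answer 115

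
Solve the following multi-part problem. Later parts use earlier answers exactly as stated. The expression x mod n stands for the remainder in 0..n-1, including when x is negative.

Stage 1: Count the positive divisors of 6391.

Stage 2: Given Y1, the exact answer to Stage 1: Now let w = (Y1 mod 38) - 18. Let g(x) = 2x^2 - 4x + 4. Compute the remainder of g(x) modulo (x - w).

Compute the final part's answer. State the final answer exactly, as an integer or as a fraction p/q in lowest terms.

Stage 1: 6391 = 7 * 11 * 83; number of divisors = (1+1) * (1+1) * (1+1) = 8; answer 8
Stage 2: Y1 = 8; w = -10; remainder = value at the root: 2*(-10)^2 - 4*(-10)^1 + 4 = (200) + (40) + (4) = 244; answer 244

244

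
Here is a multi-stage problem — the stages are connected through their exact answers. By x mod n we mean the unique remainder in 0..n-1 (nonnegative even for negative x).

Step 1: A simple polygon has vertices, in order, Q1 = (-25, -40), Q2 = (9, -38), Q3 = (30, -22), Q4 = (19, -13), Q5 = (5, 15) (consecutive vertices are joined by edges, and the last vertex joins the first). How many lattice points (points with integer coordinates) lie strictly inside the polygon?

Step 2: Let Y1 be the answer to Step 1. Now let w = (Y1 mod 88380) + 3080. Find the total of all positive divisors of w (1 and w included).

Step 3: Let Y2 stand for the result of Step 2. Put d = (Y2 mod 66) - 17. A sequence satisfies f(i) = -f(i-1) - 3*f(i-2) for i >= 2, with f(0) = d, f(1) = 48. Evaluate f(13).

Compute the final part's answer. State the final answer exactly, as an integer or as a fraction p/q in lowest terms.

-36912

Step 1: cross terms: (-25*-38 - 9*-40)=1310, (9*-22 - 30*-38)=942, (30*-13 - 19*-22)=28, (19*15 - 5*-13)=350, (5*-40 - -25*15)=175; twice the area = |2805| = 2805; area = 2805/2; boundary points = 2 + 1 + 1 + 14 + 5 = 23; strictly interior points = area - boundary/2 + 1 = 1392; answer 1392
Step 2: Y1 = 1392; w = 4472; 4472 = 2^3 * 13 * 43; sigma = (1 + 2 + 4 + 8) * (1 + 13) * (1 + 43) = 15 * 14 * 44 = 9240; answer 9240
Step 3: Y2 = 9240; d = -17; f(2) = -1*(48) - 3*(-17) = 3; iterating: f(2)=3, f(3)=-147, f(4)=138, f(5)=303, f(6)=-717, f(7)=-192, f(8)=2343, f(9)=-1767, f(10)=-5262, f(11)=10563, f(12)=5223, f(13)=-36912; answer -36912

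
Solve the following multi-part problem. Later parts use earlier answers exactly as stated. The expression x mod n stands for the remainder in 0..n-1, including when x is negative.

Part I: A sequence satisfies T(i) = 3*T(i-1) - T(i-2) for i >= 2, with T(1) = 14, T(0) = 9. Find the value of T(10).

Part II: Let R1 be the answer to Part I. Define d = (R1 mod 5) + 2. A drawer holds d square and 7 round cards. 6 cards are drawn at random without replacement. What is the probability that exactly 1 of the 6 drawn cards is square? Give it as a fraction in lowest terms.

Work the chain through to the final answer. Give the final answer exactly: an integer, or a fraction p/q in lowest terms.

Part I: T(2) = 3*(14) - 1*(9) = 33; iterating: T(2)=33, T(3)=85, T(4)=222, T(5)=581, T(6)=1521, T(7)=3982, T(8)=10425, T(9)=27293, T(10)=71454; answer 71454
Part II: R1 = 71454; d = 6; total draws C(13,6) = 1716; favorable C(6,1)*C(7,5) = 126; P = 21/286; answer 21/286

21/286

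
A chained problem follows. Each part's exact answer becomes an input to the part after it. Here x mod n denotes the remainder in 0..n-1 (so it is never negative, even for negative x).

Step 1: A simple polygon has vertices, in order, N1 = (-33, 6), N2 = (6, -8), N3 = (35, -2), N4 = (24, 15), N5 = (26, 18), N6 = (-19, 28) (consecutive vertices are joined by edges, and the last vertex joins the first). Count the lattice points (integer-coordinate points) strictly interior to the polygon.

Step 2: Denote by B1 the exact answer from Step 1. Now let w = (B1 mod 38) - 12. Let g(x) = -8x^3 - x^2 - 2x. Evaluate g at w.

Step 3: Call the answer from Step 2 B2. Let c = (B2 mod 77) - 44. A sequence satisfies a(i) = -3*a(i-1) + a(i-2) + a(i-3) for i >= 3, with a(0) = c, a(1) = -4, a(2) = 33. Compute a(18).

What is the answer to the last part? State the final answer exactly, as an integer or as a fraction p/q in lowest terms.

Step 1: cross terms: (-33*-8 - 6*6)=228, (6*-2 - 35*-8)=268, (35*15 - 24*-2)=573, (24*18 - 26*15)=42, (26*28 - -19*18)=1070, (-19*6 - -33*28)=810; twice the area = |2991| = 2991; area = 2991/2; boundary points = 1 + 1 + 1 + 1 + 5 + 2 = 11; strictly interior points = area - boundary/2 + 1 = 1491; answer 1491
Step 2: B1 = 1491; w = -3; -8*(-3)^3 - 1*(-3)^2 - 2*(-3)^1 = (216) + (-9) + (6) = 213; answer 213
Step 3: B2 = 213; c = 15; a(3) = -3*(33) + 1*(-4) + 1*(15) = -88; iterating: a(3)=-88, a(4)=293, a(5)=-934, a(6)=3007, a(7)=-9662, a(8)=31059, a(9)=-99832, a(10)=320893, a(11)=-1031452, a(12)=3315417, a(13)=-10656810, a(14)=34254395, a(15)=-110104578, a(16)=353911319, a(17)=-1137584140, a(18)=3656559161; answer 3656559161

3656559161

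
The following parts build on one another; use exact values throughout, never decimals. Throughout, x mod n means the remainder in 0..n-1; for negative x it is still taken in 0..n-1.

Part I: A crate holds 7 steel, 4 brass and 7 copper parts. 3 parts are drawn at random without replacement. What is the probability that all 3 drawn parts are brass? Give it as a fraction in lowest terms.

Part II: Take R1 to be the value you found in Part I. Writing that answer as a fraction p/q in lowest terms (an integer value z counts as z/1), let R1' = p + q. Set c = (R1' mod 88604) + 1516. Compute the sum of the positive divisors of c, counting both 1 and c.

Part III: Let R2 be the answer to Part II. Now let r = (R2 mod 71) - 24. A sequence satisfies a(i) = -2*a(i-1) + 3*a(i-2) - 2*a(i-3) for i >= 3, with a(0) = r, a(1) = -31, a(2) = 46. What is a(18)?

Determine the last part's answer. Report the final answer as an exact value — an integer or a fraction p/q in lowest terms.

Part I: total draws C(18,3) = 816; favorable C(4,3) = 4; P = 1/204; answer 1/204
Part II: R1 = 1/204; threaded value p + q = 205; c = 1721; 1721 is prime, so its only divisors are 1 and 1721; sigma = 1 + 1721 = 1722; answer 1722
Part III: R2 = 1722; r = -6; a(3) = -2*(46) + 3*(-31) - 2*(-6) = -173; iterating: a(3)=-173, a(4)=546, a(5)=-1703, a(6)=5390, a(7)=-16981, a(8)=53538, a(9)=-168799, a(10)=532174, a(11)=-1677821, a(12)=5289762, a(13)=-16677335, a(14)=52579598, a(15)=-165770725, a(16)=522634914, a(17)=-1647741199, a(18)=5194928590; answer 5194928590

5194928590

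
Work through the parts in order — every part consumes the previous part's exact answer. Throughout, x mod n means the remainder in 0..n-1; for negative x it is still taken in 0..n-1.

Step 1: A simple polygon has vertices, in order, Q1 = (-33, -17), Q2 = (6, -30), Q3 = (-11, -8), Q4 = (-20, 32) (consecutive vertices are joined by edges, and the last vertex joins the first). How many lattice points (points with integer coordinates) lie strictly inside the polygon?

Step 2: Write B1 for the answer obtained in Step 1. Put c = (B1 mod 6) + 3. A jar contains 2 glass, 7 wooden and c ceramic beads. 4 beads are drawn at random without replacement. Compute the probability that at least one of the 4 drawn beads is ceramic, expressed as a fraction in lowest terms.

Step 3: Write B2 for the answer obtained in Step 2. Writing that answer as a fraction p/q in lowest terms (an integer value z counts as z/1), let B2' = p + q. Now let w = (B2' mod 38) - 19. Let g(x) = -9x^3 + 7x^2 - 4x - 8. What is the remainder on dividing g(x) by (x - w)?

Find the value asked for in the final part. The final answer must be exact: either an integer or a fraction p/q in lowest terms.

Step 1: cross terms: (-33*-30 - 6*-17)=1092, (6*-8 - -11*-30)=-378, (-11*32 - -20*-8)=-512, (-20*-17 - -33*32)=1396; twice the area = |1598| = 1598; area = 799; boundary points = 13 + 1 + 1 + 1 = 16; strictly interior points = area - boundary/2 + 1 = 792; answer 792
Step 2: B1 = 792; c = 3; total draws C(12,4) = 495; complement C(9,4) = 126; favorable 495 - 126 = 369; P = 41/55; answer 41/55
Step 3: B2 = 41/55; threaded value p + q = 96; w = 1; remainder = value at the root: -9*(1)^3 + 7*(1)^2 - 4*(1)^1 - 8 = (-9) + (7) + (-4) + (-8) = -14; answer -14

-14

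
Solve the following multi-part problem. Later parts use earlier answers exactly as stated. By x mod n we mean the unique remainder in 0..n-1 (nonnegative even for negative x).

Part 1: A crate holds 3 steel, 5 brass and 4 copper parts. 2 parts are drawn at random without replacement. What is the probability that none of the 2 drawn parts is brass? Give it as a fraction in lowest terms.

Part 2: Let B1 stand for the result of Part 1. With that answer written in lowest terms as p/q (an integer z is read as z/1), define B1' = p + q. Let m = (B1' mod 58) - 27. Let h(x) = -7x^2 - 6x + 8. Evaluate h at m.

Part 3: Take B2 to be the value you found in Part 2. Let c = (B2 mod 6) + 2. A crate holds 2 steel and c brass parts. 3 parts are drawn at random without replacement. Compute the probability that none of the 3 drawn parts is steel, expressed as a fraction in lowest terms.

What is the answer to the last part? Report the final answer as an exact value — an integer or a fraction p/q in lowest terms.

Part 1: total draws C(12,2) = 66; favorable C(7,2) = 21; P = 7/22; answer 7/22
Part 2: B1 = 7/22; threaded value p + q = 29; m = 2; -7*(2)^2 - 6*(2)^1 + 8 = (-28) + (-12) + (8) = -32; answer -32
Part 3: B2 = -32; c = 6; total draws C(8,3) = 56; favorable C(6,3) = 20; P = 5/14; answer 5/14

5/14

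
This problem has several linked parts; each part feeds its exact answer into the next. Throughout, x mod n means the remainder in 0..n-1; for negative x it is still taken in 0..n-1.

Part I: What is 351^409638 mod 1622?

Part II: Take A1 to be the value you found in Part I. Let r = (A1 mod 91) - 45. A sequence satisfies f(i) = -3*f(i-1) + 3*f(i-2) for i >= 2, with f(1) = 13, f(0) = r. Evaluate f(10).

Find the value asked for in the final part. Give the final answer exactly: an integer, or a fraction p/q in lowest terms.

Part I: squarings mod 1622: 351^1=351, 351^2=1551, 351^4=175, 351^8=1429, 351^16=1565, 351^32=5, 351^64=25, 351^128=625, 351^256=1345, 351^512=495, 351^1024=103, 351^2048=877, 351^4096=301, 351^8192=1391, 351^16384=1457, 351^32768=1273, 351^65536=151, 351^131072=93, 351^262144=539; 351^409638 = 351^2 * 351^4 * 351^32 * 351^16384 * 351^131072 * 351^262144 = 1067 (mod 1622); answer 1067
Part II: A1 = 1067; r = 21; f(2) = -3*(13) + 3*(21) = 24; iterating: f(2)=24, f(3)=-33, f(4)=171, f(5)=-612, f(6)=2349, f(7)=-8883, f(8)=33696, f(9)=-127737, f(10)=484299; answer 484299

484299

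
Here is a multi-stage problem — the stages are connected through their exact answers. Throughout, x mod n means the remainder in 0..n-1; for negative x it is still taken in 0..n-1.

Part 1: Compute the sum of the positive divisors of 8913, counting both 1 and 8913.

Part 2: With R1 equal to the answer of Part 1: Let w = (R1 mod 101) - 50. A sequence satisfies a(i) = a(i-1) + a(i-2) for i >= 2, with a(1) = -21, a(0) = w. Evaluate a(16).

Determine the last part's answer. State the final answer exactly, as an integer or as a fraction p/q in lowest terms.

Part 1: 8913 = 3 * 2971; sigma = (1 + 3) * (1 + 2971) = 4 * 2972 = 11888; answer 11888
Part 2: R1 = 11888; w = 21; a(2) = 1*(-21) + 1*(21) = 0; iterating: a(2)=0, a(3)=-21, a(4)=-21, a(5)=-42, a(6)=-63, a(7)=-105, a(8)=-168, a(9)=-273, a(10)=-441, a(11)=-714, a(12)=-1155, a(13)=-1869, a(14)=-3024, a(15)=-4893, a(16)=-7917; answer -7917

-7917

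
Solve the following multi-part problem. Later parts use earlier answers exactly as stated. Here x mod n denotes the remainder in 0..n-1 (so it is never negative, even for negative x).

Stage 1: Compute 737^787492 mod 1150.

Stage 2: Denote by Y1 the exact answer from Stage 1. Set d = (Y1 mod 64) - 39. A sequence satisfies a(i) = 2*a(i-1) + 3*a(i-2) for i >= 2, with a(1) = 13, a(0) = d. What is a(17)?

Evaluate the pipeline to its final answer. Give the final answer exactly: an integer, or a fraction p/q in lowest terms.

419705533

Stage 1: squarings mod 1150: 737^1=737, 737^2=369, 737^4=461, 737^8=921, 737^16=691, 737^32=231, 737^64=461, 737^128=921, 737^256=691, 737^512=231, 737^1024=461, 737^2048=921, 737^4096=691, 737^8192=231, 737^16384=461, 737^32768=921, 737^65536=691, 737^131072=231, 737^262144=461, 737^524288=921; 737^787492 = 737^4 * 737^32 * 737^1024 * 737^262144 * 737^524288 = 231 (mod 1150); answer 231
Stage 2: Y1 = 231; d = 0; a(2) = 2*(13) + 3*(0) = 26; iterating: a(2)=26, a(3)=91, a(4)=260, a(5)=793, a(6)=2366, a(7)=7111, a(8)=21320, a(9)=63973, a(10)=191906, a(11)=575731, a(12)=1727180, a(13)=5181553, a(14)=15544646, a(15)=46633951, a(16)=139901840, a(17)=419705533; answer 419705533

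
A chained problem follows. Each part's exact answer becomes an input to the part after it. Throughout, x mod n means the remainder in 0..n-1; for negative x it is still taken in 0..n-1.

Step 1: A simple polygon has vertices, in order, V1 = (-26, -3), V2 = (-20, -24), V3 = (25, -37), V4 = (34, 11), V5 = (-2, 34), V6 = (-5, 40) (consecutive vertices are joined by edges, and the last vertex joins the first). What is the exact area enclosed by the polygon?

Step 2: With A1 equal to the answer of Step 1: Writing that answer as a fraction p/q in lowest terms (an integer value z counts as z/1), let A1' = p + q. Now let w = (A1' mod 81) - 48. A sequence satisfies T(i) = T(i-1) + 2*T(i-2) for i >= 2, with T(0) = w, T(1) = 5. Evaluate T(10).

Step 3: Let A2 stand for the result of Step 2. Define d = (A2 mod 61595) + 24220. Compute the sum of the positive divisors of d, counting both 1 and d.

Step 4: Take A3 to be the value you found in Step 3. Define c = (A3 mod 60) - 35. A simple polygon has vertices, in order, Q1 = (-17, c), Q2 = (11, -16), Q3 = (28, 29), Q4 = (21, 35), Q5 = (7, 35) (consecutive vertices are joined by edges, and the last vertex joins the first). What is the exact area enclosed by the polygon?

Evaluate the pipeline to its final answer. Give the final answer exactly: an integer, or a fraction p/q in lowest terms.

2587/2

Step 1: cross terms: (-26*-24 - -20*-3)=564, (-20*-37 - 25*-24)=1340, (25*11 - 34*-37)=1533, (34*34 - -2*11)=1178, (-2*40 - -5*34)=90, (-5*-3 - -26*40)=1055; twice the area = |5760| = 5760; area = 2880; answer 2880
Step 2: A1 = 2880; threaded value p + q = 2881; w = -2; T(2) = 1*(5) + 2*(-2) = 1; iterating: T(2)=1, T(3)=11, T(4)=13, T(5)=35, T(6)=61, T(7)=131, T(8)=253, T(9)=515, T(10)=1021; answer 1021
Step 3: A2 = 1021; d = 25241; 25241 = 43 * 587; sigma = (1 + 43) * (1 + 587) = 44 * 588 = 25872; answer 25872
Step 4: A3 = 25872; c = -23; cross terms: (-17*-16 - 11*-23)=525, (11*29 - 28*-16)=767, (28*35 - 21*29)=371, (21*35 - 7*35)=490, (7*-23 - -17*35)=434; twice the area = |2587| = 2587; area = 2587/2; answer 2587/2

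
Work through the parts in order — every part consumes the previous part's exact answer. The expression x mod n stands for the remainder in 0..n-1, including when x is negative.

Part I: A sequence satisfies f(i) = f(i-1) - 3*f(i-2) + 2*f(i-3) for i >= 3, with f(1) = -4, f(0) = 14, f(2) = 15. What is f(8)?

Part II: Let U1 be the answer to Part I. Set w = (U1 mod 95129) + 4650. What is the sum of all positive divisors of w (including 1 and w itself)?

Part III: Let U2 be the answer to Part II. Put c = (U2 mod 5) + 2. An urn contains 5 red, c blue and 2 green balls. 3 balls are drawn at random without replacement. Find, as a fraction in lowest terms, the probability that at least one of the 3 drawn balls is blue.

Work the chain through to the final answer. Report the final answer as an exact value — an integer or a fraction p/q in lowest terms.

7/12

Part I: f(3) = 1*(15) - 3*(-4) + 2*(14) = 55; iterating: f(3)=55, f(4)=2, f(5)=-133, f(6)=-29, f(7)=374, f(8)=195; answer 195
Part II: U1 = 195; w = 4845; 4845 = 3 * 5 * 17 * 19; sigma = (1 + 3) * (1 + 5) * (1 + 17) * (1 + 19) = 4 * 6 * 18 * 20 = 8640; answer 8640
Part III: U2 = 8640; c = 2; total draws C(9,3) = 84; complement C(7,3) = 35; favorable 84 - 35 = 49; P = 7/12; answer 7/12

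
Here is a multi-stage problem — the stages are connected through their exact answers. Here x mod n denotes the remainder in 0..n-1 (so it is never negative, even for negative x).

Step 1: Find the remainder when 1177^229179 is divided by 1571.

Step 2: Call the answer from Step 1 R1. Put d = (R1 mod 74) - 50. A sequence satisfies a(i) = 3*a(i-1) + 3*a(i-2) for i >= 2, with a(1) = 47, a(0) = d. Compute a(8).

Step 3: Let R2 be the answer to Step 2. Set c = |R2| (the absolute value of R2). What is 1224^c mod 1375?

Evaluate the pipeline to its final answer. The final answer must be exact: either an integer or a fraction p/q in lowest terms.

851

Step 1: squarings mod 1571: 1177^1=1177, 1177^2=1278, 1177^4=1015, 1177^8=1220, 1177^16=663, 1177^32=1260, 1177^64=890, 1177^128=316, 1177^256=883, 1177^512=473, 1177^1024=647, 1177^2048=723, 1177^4096=1157, 1177^8192=157, 1177^16384=1084, 1177^32768=1519, 1177^65536=1133, 1177^131072=182; 1177^229179 = 1177^1 * 1177^2 * 1177^8 * 1177^16 * 1177^32 * 1177^256 * 1177^512 * 1177^1024 * 1177^2048 * 1177^4096 * 1177^8192 * 1177^16384 * 1177^65536 * 1177^131072 = 1317 (mod 1571); answer 1317
Step 2: R1 = 1317; d = 9; a(2) = 3*(47) + 3*(9) = 168; iterating: a(2)=168, a(3)=645, a(4)=2439, a(5)=9252, a(6)=35073, a(7)=132975, a(8)=504144; answer 504144
Step 3: R2 = 504144; c = 504144; squarings mod 1375: 1224^1=1224, 1224^2=801, 1224^4=851, 1224^8=951, 1224^16=1026, 1224^32=801, 1224^64=851, 1224^128=951, 1224^256=1026, 1224^512=801, 1224^1024=851, 1224^2048=951, 1224^4096=1026, 1224^8192=801, 1224^16384=851, 1224^32768=951, 1224^65536=1026, 1224^131072=801, 1224^262144=851; 1224^504144 = 1224^16 * 1224^64 * 1224^256 * 1224^4096 * 1224^8192 * 1224^32768 * 1224^65536 * 1224^131072 * 1224^262144 = 851 (mod 1375); answer 851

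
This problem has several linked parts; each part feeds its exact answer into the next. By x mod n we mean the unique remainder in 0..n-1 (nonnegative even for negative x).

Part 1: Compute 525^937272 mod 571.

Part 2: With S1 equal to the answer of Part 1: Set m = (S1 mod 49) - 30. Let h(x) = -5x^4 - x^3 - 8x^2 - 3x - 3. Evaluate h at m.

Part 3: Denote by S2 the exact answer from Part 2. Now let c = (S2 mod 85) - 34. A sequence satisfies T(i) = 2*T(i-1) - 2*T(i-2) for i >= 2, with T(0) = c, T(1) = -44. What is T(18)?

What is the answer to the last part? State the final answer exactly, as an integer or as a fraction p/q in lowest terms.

Part 1: squarings mod 571: 525^1=525, 525^2=403, 525^4=245, 525^8=70, 525^16=332, 525^32=21, 525^64=441, 525^128=341, 525^256=368, 525^512=97, 525^1024=273, 525^2048=299, 525^4096=325, 525^8192=561, 525^16384=100, 525^32768=293, 525^65536=199, 525^131072=202, 525^262144=263, 525^524288=78; 525^937272 = 525^8 * 525^16 * 525^32 * 525^256 * 525^1024 * 525^2048 * 525^16384 * 525^131072 * 525^262144 * 525^524288 = 208 (mod 571); answer 208
Part 2: S1 = 208; m = -18; -5*(-18)^4 - 1*(-18)^3 - 8*(-18)^2 - 3*(-18)^1 - 3 = (-524880) + (5832) + (-2592) + (54) + (-3) = -521589; answer -521589
Part 3: S2 = -521589; c = 22; T(2) = 2*(-44) - 2*(22) = -132; iterating: T(2)=-132, T(3)=-176, T(4)=-88, T(5)=176, T(6)=528, T(7)=704, T(8)=352, T(9)=-704, T(10)=-2112, T(11)=-2816, T(12)=-1408, T(13)=2816, T(14)=8448, T(15)=11264, T(16)=5632, T(17)=-11264, T(18)=-33792; answer -33792

-33792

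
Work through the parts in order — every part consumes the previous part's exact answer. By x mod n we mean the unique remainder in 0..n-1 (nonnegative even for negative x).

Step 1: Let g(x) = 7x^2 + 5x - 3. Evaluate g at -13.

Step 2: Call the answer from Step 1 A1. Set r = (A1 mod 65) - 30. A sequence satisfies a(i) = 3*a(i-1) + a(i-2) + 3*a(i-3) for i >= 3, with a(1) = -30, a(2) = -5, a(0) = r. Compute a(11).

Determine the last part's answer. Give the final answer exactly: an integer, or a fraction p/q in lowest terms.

-2607885

Step 1: 7*(-13)^2 + 5*(-13)^1 - 3 = (1183) + (-65) + (-3) = 1115; answer 1115
Step 2: A1 = 1115; r = -20; a(3) = 3*(-5) + 1*(-30) + 3*(-20) = -105; iterating: a(3)=-105, a(4)=-410, a(5)=-1350, a(6)=-4775, a(7)=-16905, a(8)=-59540, a(9)=-209850, a(10)=-739805, a(11)=-2607885; answer -2607885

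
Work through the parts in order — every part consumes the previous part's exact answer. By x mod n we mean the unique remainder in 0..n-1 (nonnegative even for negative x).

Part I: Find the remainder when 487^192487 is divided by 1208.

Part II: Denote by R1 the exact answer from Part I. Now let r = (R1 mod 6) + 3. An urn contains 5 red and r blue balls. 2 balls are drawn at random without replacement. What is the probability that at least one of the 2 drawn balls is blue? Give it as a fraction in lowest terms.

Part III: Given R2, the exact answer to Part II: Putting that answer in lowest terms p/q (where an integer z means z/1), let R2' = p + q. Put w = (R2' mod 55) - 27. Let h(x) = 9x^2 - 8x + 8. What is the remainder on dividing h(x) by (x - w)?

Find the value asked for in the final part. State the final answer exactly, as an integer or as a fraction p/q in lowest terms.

Part I: squarings mod 1208: 487^1=487, 487^2=401, 487^4=137, 487^8=649, 487^16=817, 487^32=673, 487^64=1137, 487^128=209, 487^256=193, 487^512=1009, 487^1024=945, 487^2048=313, 487^4096=121, 487^8192=145, 487^16384=489, 487^32768=1145, 487^65536=345, 487^131072=641; 487^192487 = 487^1 * 487^2 * 487^4 * 487^32 * 487^64 * 487^128 * 487^256 * 487^512 * 487^1024 * 487^2048 * 487^8192 * 487^16384 * 487^32768 * 487^131072 = 527 (mod 1208); answer 527
Part II: R1 = 527; r = 8; total draws C(13,2) = 78; complement C(5,2) = 10; favorable 78 - 10 = 68; P = 34/39; answer 34/39
Part III: R2 = 34/39; threaded value p + q = 73; w = -9; remainder = value at the root: 9*(-9)^2 - 8*(-9)^1 + 8 = (729) + (72) + (8) = 809; answer 809

809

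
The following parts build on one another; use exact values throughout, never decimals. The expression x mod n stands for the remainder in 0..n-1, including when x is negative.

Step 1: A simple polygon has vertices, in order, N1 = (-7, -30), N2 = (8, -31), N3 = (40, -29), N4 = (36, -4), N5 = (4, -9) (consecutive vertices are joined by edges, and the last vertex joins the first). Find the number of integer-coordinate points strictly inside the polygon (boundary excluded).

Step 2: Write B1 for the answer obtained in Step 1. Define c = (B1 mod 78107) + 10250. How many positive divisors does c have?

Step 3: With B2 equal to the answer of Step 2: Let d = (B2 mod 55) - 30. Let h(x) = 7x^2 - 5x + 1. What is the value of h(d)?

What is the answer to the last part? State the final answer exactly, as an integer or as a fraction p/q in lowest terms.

5629

Step 1: cross terms: (-7*-31 - 8*-30)=457, (8*-29 - 40*-31)=1008, (40*-4 - 36*-29)=884, (36*-9 - 4*-4)=-308, (4*-30 - -7*-9)=-183; twice the area = |1858| = 1858; area = 929; boundary points = 1 + 2 + 1 + 1 + 1 = 6; strictly interior points = area - boundary/2 + 1 = 927; answer 927
Step 2: B1 = 927; c = 11177; 11177 is prime, so its only divisors are 1 and 11177; count = 2; answer 2
Step 3: B2 = 2; d = -28; 7*(-28)^2 - 5*(-28)^1 + 1 = (5488) + (140) + (1) = 5629; answer 5629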